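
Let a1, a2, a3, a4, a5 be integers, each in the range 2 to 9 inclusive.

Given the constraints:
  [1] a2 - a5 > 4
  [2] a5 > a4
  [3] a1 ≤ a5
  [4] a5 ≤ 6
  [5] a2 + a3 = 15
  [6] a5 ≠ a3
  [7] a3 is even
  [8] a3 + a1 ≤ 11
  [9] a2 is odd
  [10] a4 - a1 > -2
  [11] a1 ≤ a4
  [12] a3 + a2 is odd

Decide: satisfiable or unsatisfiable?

Setting (a1, a2, a3, a4, a5) = (3, 9, 6, 3, 4) satisfies everything: constraint 1: a2 - a5 = 5; constraint 5: a2 + a3 = 15; constraint 8: a3 + a1 = 9, and the others follow.

Satisfiable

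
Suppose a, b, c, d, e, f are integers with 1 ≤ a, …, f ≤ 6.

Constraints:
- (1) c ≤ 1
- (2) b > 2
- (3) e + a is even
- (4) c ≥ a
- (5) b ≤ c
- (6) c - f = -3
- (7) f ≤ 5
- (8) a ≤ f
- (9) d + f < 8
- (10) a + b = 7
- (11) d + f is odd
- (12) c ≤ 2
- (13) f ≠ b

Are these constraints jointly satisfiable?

From constraints 7 and 8: a ≤ f ≤ 5. From constraints 1 and 5: b ≤ c ≤ 1. Hence a + b ≤ 6. But constraint 10 requires a + b = 7, and 7 > 6. Contradiction.

Unsatisfiable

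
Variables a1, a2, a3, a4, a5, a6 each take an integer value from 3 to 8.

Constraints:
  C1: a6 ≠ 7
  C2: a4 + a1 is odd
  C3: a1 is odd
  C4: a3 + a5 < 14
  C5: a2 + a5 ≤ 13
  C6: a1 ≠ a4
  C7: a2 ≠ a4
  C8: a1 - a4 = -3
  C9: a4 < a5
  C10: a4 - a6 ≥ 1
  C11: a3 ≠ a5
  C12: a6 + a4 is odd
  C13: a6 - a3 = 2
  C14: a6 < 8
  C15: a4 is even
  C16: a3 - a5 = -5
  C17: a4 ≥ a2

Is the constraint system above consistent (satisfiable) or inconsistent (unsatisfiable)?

Setting (a1, a2, a3, a4, a5, a6) = (3, 4, 3, 6, 8, 5) satisfies everything: constraint 4: a3 + a5 = 11; constraint 5: a2 + a5 = 12, and the others follow.

Satisfiable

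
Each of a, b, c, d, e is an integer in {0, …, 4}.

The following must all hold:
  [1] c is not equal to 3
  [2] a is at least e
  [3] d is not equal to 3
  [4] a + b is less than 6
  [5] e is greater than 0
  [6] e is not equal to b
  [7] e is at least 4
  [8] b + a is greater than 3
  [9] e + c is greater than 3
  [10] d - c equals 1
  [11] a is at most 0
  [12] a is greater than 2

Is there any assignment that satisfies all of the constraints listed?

Unsatisfiable

From constraint 7: e ≥ 4. From constraints 2 and 11: e ≤ a and a ≤ 0, so e ≤ 0. But 0 < 4, so no value of e works.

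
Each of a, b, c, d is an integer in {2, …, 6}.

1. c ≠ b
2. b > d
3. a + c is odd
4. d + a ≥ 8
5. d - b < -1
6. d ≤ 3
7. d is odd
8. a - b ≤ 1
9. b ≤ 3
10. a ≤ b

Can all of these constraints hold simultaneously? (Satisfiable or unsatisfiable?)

Unsatisfiable

From constraint 6: d ≤ 3. From constraints 9 and 10: a ≤ b ≤ 3. Hence d + a ≤ 6. But constraint 4 requires d + a ≥ 8, and 8 > 6. Contradiction.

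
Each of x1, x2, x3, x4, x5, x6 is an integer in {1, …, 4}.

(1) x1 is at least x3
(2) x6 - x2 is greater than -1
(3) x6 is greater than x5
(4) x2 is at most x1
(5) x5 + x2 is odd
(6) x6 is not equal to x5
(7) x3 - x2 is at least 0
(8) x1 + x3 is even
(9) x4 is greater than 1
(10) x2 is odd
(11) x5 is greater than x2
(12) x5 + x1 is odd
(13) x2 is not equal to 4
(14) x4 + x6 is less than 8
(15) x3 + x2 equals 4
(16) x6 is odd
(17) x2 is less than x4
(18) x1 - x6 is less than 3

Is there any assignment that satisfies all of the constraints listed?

Try x1 = 3, x2 = 1, x3 = 3, x4 = 2, x5 = 2, x6 = 3.
Check constraint 2: x6 - x2 = 2; constraint 7: x3 - x2 = 2. The remaining constraints are straightforward to verify.

Satisfiable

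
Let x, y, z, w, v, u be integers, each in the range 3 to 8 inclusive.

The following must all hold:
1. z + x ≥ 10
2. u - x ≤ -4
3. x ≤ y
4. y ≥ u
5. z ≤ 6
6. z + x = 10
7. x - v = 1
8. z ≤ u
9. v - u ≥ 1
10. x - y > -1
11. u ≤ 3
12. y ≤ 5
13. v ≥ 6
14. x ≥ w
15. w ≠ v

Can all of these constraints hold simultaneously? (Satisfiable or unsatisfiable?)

Unsatisfiable

From constraints 8 and 11: z ≤ u ≤ 3. From constraints 3 and 12: x ≤ y ≤ 5. Hence z + x ≤ 8. But constraint 6 requires z + x = 10, and 10 > 8. Contradiction.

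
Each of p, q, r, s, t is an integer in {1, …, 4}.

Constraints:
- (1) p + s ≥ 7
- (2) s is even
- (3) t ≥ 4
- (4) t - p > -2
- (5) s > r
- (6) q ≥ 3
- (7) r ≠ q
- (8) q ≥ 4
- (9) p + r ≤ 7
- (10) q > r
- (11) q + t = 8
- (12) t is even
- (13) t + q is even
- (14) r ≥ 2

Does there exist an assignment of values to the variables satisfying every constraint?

The assignment p = 3, q = 4, r = 3, s = 4, t = 4 works:
  constraint 1 holds since p + s = 7.
  constraint 4 holds since t - p = 1.
  constraint 9 holds since p + r = 6.
The rest check out directly.

Satisfiable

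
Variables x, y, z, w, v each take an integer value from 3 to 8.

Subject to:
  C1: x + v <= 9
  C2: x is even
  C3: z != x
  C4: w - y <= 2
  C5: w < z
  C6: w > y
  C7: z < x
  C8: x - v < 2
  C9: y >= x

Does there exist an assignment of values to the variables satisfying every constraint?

Constraints 5, 6, 7, and 9 give w < z, z < x, x ≤ y, y < w. Chaining: w < z < x ≤ y < w, which forces w < w — impossible.

Unsatisfiable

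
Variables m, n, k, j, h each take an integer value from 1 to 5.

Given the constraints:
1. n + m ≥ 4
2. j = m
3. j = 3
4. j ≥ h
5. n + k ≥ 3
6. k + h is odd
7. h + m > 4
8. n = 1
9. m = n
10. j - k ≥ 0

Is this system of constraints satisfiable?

Constraint 3 fixes j = 3 and constraint 8 fixes n = 1. Constraints 2 and 9 give j = m = n, so j = n. But 3 ≠ 1 — contradiction.

Unsatisfiable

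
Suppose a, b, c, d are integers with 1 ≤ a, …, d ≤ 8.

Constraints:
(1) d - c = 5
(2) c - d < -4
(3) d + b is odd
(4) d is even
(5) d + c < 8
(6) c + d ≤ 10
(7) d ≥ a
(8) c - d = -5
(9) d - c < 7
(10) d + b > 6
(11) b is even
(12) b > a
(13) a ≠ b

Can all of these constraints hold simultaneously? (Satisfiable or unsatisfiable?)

Constraint 4 makes d even and constraint 11 makes b even, so d + b must be even. Constraint 3 says d + b is odd — contradiction.

Unsatisfiable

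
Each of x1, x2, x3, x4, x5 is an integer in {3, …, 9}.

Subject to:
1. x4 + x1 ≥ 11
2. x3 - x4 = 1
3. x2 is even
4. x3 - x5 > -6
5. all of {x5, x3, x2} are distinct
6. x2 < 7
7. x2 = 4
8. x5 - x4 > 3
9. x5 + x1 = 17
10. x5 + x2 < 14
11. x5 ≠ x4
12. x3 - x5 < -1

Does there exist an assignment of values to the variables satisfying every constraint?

Satisfiable

The assignment x1 = 8, x2 = 4, x3 = 6, x4 = 5, x5 = 9 works:
  constraint 1 holds since x4 + x1 = 13.
  constraint 2 holds since x3 - x4 = 1.
The rest check out directly.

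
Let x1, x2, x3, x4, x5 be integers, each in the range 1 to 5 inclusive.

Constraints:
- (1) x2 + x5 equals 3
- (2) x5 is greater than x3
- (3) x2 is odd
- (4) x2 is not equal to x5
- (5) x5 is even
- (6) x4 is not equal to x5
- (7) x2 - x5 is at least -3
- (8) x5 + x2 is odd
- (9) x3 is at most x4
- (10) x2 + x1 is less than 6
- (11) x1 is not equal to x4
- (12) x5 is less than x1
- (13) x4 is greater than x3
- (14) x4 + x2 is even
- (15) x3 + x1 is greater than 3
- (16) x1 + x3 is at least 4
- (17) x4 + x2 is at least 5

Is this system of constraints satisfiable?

Satisfiable

One satisfying assignment is x1 = 3, x2 = 1, x3 = 1, x4 = 5, x5 = 2.
For the less obvious constraints — constraint 1: x2 + x5 = 3; constraint 7: x2 - x5 = -1 — and the others hold by inspection.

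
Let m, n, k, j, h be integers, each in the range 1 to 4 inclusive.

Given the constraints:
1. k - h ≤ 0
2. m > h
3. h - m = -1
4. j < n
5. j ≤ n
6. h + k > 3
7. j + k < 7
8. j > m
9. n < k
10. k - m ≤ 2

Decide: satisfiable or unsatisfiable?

Constraints 1, 2, 5, 8, and 9 give n < k, k ≤ h, h < m, m < j, j ≤ n. Chaining: n < k ≤ h < m < j ≤ n, which forces n < n — impossible.

Unsatisfiable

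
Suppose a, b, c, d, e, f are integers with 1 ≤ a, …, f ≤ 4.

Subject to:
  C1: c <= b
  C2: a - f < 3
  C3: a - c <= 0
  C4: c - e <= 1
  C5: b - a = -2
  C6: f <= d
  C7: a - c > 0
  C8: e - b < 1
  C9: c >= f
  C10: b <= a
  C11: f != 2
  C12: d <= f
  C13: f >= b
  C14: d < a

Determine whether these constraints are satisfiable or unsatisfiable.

Unsatisfiable

Constraints 1, 3, 6, 13, and 14 give d < a, a ≤ c, c ≤ b, b ≤ f, f ≤ d. Chaining: d < a ≤ c ≤ b ≤ f ≤ d, which forces d < d — impossible.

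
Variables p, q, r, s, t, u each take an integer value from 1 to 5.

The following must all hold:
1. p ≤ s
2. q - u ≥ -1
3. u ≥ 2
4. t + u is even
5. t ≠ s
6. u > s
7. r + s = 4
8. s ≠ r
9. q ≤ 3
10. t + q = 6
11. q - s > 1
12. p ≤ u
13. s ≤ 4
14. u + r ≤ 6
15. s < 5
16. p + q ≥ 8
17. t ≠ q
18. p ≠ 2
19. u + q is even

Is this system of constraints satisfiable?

Unsatisfiable

From constraints 1 and 13: p ≤ s ≤ 4. From constraint 9: q ≤ 3. Hence p + q ≤ 7. But constraint 16 requires p + q ≥ 8, and 8 > 7. Contradiction.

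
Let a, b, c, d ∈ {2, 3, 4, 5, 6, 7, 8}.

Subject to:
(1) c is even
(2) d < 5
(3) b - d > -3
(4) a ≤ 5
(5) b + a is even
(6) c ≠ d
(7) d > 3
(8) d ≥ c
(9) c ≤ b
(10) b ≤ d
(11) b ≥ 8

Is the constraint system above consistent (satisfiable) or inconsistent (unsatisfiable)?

Unsatisfiable

From constraints 10 and 11: d ≥ b and b ≥ 8, so d ≥ 8. From constraint 2: d ≤ 4. But 4 < 8, so no value of d works.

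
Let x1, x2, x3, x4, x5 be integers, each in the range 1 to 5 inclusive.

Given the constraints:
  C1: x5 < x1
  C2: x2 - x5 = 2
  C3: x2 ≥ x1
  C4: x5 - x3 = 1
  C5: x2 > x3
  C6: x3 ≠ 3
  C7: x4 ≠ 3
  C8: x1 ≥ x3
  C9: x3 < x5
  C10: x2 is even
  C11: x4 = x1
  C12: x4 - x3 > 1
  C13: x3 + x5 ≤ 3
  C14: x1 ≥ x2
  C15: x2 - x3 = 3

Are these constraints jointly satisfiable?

Satisfiable

Setting (x1, x2, x3, x4, x5) = (4, 4, 1, 4, 2) satisfies everything: constraint 2: x2 - x5 = 2; constraint 4: x5 - x3 = 1, and the others follow.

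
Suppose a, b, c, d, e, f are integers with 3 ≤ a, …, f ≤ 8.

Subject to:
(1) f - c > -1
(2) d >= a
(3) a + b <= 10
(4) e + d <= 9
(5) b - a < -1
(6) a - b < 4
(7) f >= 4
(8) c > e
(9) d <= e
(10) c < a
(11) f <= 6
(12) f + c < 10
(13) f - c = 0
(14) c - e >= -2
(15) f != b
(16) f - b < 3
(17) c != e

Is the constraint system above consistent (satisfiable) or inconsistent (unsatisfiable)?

Unsatisfiable

Constraints 2, 8, 9, and 10 give c < a, a ≤ d, d ≤ e, e < c. Chaining: c < a ≤ d ≤ e < c, which forces c < c — impossible.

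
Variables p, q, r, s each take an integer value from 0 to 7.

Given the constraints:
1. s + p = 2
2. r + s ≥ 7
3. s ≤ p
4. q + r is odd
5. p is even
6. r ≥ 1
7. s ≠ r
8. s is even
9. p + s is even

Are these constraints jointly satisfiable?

Take p = 2, q = 4, r = 7, s = 0. Then constraint 1: s + p = 2; constraint 2: r + s = 7; constraint 4: q + r = 11 is odd, and every other listed constraint is also met.

Satisfiable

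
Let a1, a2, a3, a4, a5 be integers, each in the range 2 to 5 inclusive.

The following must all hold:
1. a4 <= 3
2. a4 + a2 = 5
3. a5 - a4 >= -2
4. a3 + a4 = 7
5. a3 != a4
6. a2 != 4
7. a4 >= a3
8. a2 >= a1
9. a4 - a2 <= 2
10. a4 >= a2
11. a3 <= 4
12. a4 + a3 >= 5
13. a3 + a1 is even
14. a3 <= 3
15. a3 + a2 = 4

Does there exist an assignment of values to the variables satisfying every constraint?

From constraint 14: a3 ≤ 3. From constraint 1: a4 ≤ 3. Hence a3 + a4 ≤ 6. But constraint 4 requires a3 + a4 = 7, and 7 > 6. Contradiction.

Unsatisfiable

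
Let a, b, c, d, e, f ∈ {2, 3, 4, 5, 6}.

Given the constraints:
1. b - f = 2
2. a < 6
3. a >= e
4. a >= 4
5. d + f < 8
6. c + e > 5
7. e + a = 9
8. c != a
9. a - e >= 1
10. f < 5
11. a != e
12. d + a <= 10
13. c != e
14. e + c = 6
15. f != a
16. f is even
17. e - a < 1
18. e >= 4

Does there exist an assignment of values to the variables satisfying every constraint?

Satisfiable

The assignment a = 5, b = 6, c = 2, d = 2, e = 4, f = 4 works:
  constraint 1 holds since b - f = 2.
  constraint 5 holds since d + f = 6.
  constraint 6 holds since c + e = 6.
The rest check out directly.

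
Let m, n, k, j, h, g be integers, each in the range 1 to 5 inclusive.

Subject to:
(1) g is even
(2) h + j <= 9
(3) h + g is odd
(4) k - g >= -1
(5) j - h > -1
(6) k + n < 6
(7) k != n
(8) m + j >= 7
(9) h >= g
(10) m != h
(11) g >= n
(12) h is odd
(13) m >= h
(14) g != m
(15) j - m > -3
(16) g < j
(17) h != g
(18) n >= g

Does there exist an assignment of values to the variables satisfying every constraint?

Satisfiable

Setting (m, n, k, j, h, g) = (5, 2, 3, 4, 3, 2) satisfies everything: constraint 2: h + j = 7; constraint 4: k - g = 1, and the others follow.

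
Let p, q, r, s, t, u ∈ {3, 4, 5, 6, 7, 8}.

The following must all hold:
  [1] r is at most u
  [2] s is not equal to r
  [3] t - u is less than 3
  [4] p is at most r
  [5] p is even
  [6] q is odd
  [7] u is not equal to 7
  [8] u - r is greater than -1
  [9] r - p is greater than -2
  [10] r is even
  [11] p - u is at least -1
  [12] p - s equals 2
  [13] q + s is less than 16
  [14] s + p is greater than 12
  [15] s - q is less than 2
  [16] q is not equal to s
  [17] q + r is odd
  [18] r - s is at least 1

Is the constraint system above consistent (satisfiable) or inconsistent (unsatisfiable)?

Try p = 8, q = 7, r = 8, s = 6, t = 8, u = 8.
Check constraint 3: t - u = 0; constraint 8: u - r = 0; constraint 9: r - p = 0. The remaining constraints are straightforward to verify.

Satisfiable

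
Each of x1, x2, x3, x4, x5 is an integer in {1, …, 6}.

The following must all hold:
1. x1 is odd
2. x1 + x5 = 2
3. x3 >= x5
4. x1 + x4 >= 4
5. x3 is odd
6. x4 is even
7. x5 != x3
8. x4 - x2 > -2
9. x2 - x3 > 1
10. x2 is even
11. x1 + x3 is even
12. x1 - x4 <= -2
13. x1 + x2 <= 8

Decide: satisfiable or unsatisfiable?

Take x1 = 1, x2 = 6, x3 = 3, x4 = 6, x5 = 1. Then constraint 2: x1 + x5 = 2; constraint 4: x1 + x4 = 7; constraint 8: x4 - x2 = 0, and every other listed constraint is also met.

Satisfiable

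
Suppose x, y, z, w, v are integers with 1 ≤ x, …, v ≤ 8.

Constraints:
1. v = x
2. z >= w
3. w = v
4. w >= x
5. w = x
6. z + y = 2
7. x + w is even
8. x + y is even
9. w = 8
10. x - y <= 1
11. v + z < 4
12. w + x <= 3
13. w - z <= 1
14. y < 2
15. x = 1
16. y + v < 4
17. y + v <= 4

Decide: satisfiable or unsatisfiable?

Unsatisfiable

Constraint 9 fixes w = 8 and constraint 15 fixes x = 1. Constraints 1 and 3 give w = v = x, so w = x. But 8 ≠ 1 — contradiction.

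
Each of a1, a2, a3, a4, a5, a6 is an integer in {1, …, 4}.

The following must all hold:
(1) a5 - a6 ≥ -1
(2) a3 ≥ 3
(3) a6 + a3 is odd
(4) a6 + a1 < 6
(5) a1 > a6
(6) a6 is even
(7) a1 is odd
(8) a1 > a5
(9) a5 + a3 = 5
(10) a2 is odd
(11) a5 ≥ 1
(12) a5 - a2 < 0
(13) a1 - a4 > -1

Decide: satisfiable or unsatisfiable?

One satisfying assignment is a1 = 3, a2 = 3, a3 = 3, a4 = 3, a5 = 2, a6 = 2.
For the less obvious constraints — constraint 1: a5 - a6 = 0; constraint 4: a6 + a1 = 5 — and the others hold by inspection.

Satisfiable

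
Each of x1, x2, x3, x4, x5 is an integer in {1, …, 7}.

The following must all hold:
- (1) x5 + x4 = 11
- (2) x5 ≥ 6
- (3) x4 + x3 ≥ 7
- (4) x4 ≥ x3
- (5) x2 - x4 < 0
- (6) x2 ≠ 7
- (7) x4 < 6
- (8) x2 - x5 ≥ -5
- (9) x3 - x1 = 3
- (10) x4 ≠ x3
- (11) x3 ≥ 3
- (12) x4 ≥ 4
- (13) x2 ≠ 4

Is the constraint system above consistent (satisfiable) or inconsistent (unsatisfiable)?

One satisfying assignment is x1 = 1, x2 = 3, x3 = 4, x4 = 5, x5 = 6.
For the less obvious constraints — constraint 1: x5 + x4 = 11; constraint 3: x4 + x3 = 9; constraint 5: x2 - x4 = -2 — and the others hold by inspection.

Satisfiable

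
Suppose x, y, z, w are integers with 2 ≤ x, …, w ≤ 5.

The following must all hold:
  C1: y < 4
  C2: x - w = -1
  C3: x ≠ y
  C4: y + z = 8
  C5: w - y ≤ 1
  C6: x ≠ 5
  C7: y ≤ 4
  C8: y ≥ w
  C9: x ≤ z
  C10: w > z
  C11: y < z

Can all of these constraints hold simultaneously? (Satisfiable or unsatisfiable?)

Constraints 8, 10, and 11 give z < w, w ≤ y, y < z. Chaining: z < w ≤ y < z, which forces z < z — impossible.

Unsatisfiable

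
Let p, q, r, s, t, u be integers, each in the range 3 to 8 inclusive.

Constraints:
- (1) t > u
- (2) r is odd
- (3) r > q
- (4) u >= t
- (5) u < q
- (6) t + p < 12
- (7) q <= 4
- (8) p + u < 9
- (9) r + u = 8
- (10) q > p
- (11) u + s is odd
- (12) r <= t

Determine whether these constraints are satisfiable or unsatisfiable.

Unsatisfiable

Constraints 3, 4, 5, and 12 give u < q, q < r, r ≤ t, t ≤ u. Chaining: u < q < r ≤ t ≤ u, which forces u < u — impossible.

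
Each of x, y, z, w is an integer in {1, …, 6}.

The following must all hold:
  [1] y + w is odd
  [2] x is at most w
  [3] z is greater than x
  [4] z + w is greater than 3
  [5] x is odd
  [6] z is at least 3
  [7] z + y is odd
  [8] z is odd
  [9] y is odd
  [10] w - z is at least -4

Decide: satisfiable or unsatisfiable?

Unsatisfiable

Constraint 8 makes z odd and constraint 9 makes y odd, so z + y must be even. Constraint 7 says z + y is odd — contradiction.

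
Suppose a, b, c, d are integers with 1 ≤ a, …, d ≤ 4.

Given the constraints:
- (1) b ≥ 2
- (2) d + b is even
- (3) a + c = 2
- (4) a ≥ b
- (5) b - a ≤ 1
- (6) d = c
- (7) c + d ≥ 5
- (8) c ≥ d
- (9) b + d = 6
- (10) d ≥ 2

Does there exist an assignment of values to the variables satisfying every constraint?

From constraints 1 and 4: a ≥ b ≥ 2. From constraints 8 and 10: c ≥ d ≥ 2. Hence a + c ≥ 4. But constraint 3 requires a + c = 2, and 2 < 4. Contradiction.

Unsatisfiable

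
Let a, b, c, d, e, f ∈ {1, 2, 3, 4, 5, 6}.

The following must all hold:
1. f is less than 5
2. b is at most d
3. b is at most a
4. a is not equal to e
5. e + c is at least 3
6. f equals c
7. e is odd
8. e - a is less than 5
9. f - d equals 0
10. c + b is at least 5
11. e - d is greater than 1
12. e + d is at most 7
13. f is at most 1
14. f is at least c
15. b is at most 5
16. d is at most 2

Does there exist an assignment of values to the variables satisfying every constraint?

From constraints 13 and 14: c ≤ f ≤ 1. From constraints 2 and 16: b ≤ d ≤ 2. Hence c + b ≤ 3. But constraint 10 requires c + b ≥ 5, and 5 > 3. Contradiction.

Unsatisfiable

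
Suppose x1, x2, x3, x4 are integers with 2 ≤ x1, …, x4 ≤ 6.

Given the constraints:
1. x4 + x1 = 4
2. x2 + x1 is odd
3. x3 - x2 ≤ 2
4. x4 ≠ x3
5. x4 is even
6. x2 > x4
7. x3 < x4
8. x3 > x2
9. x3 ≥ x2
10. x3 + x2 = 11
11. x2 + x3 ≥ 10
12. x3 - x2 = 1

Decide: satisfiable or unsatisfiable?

Constraints 6, 7, and 8 give x3 < x4, x4 < x2, x2 < x3. Chaining: x3 < x4 < x2 < x3, which forces x3 < x3 — impossible.

Unsatisfiable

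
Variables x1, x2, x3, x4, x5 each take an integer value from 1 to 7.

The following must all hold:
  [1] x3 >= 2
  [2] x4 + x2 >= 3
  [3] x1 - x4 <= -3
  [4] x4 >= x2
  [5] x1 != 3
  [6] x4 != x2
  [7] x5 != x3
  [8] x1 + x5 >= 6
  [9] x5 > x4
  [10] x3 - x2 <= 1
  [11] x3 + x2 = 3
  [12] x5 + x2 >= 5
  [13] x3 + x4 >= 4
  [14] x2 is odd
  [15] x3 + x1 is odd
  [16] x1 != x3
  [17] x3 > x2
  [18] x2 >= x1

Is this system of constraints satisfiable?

Try x1 = 1, x2 = 1, x3 = 2, x4 = 4, x5 = 6.
Check constraint 2: x4 + x2 = 5; constraint 3: x1 - x4 = -3. The remaining constraints are straightforward to verify.

Satisfiable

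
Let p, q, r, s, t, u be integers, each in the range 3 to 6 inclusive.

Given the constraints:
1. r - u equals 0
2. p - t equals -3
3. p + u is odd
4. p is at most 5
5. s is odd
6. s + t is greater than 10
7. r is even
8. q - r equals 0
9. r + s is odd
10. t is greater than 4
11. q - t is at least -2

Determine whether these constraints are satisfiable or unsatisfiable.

Take p = 3, q = 6, r = 6, s = 5, t = 6, u = 6. Then constraint 1: r - u = 0; constraint 2: p - t = -3; constraint 6: s + t = 11, and every other listed constraint is also met.

Satisfiable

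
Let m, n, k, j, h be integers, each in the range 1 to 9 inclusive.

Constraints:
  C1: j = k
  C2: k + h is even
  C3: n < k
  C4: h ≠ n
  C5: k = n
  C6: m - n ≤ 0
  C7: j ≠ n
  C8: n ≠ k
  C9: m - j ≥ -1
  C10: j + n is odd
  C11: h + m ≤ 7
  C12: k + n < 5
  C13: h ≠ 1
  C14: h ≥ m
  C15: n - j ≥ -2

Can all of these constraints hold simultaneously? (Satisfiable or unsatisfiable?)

From constraints 1 and 5, j = k = n, so j = n. But constraint 7 says j ≠ n. Contradiction.

Unsatisfiable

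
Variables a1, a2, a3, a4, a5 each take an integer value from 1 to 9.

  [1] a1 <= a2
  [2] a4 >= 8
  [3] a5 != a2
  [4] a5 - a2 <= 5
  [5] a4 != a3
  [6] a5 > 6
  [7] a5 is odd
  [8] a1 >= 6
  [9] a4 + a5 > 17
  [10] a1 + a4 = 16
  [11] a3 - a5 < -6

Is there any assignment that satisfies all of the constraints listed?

Satisfiable

Try a1 = 7, a2 = 7, a3 = 2, a4 = 9, a5 = 9.
Check constraint 4: a5 - a2 = 2; constraint 9: a4 + a5 = 18. The remaining constraints are straightforward to verify.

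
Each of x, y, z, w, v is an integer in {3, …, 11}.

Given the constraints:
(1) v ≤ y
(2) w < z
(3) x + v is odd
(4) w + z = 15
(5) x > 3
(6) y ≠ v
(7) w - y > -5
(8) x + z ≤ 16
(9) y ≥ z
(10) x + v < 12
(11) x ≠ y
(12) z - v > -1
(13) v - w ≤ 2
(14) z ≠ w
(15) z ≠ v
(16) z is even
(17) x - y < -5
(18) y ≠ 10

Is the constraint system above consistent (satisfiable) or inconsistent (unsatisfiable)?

Satisfiable

Take x = 5, y = 11, z = 8, w = 7, v = 6. Then constraint 4: w + z = 15; constraint 7: w - y = -4, and every other listed constraint is also met.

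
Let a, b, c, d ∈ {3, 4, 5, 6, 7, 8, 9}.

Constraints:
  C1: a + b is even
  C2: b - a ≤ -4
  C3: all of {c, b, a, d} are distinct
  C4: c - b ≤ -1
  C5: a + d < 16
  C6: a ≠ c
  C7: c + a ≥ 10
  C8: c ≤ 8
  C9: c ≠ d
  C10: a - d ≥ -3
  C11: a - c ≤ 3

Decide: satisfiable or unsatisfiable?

Constraints 2, 4, and 11 give b − c ≥ 1, c − a ≥ -3, a − b ≥ 4.
Adding all 3 inequalities: the left sides telescope to 0, and the right sides sum to 1 + (-3) + 4 = 2. So 0 ≥ 2, which is false.

Unsatisfiable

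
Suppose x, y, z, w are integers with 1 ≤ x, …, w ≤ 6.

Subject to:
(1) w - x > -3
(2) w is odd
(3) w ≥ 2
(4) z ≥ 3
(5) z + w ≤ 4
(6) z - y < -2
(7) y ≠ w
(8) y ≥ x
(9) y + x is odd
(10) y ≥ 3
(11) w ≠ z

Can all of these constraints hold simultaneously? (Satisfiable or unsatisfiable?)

Unsatisfiable

From constraint 4: z ≥ 3. From constraint 3: w ≥ 2. Hence z + w ≥ 5. But constraint 5 requires z + w ≤ 4, and 4 < 5. Contradiction.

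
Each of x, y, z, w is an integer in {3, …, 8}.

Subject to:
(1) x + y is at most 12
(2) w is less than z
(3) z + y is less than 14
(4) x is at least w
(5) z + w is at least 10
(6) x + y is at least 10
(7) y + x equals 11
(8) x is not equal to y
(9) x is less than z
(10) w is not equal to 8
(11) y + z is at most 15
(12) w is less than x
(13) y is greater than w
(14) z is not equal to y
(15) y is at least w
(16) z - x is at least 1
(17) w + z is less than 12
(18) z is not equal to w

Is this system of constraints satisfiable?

Try x = 7, y = 4, z = 8, w = 3.
Check constraint 1: x + y = 11; constraint 3: z + y = 12. The remaining constraints are straightforward to verify.

Satisfiable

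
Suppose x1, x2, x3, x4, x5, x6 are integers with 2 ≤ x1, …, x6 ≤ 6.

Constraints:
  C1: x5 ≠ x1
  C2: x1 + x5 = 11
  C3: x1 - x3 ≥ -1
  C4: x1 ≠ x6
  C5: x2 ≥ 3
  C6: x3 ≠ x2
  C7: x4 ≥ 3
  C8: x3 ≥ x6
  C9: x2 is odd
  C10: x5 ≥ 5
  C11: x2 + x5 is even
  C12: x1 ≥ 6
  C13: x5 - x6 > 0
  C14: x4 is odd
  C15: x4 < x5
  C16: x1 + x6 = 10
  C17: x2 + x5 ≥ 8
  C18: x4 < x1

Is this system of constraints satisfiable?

Satisfiable

One satisfying assignment is x1 = 6, x2 = 3, x3 = 6, x4 = 3, x5 = 5, x6 = 4.
For the less obvious constraints — constraint 2: x1 + x5 = 11; constraint 3: x1 - x3 = 0 — and the others hold by inspection.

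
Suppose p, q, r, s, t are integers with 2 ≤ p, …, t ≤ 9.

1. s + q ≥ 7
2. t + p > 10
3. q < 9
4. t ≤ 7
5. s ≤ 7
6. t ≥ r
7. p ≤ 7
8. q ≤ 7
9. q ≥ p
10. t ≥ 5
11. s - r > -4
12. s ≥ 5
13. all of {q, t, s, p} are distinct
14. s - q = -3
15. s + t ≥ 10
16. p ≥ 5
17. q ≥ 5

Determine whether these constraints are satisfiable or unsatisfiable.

Constraints 4, 5, 7, 8, 10, 12, 16, and 17 confine each of q, t, s, p to the 3 values {5, …, 7}.
Constraint 13 requires all 4 of them to be distinct, but only 3 values are available — impossible by the pigeonhole principle.

Unsatisfiable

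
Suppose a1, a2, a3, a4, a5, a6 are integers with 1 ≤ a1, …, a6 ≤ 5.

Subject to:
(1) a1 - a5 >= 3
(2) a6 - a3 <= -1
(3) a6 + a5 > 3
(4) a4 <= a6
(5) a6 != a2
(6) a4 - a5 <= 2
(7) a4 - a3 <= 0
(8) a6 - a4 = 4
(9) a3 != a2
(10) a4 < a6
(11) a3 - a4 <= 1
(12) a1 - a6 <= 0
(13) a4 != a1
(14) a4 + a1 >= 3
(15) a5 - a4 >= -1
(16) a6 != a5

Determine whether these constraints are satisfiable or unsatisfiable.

Constraints 1, 2, 11, 12, and 15 give a1 − a5 ≥ 3, a5 − a4 ≥ -1, a4 − a3 ≥ -1, a3 − a6 ≥ 1, a6 − a1 ≥ 0.
Adding all 5 inequalities: the left sides telescope to 0, and the right sides sum to 3 + (-1) + (-1) + 1 + 0 = 2. So 0 ≥ 2, which is false.

Unsatisfiable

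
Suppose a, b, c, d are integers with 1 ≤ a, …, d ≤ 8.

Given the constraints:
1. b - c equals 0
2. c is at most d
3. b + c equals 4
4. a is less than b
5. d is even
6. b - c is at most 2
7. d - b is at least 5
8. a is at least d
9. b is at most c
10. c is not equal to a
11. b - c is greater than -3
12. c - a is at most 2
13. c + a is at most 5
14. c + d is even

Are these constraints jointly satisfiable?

Unsatisfiable

Constraints 2, 4, 8, and 9 give b ≤ c, c ≤ d, d ≤ a, a < b. Chaining: b ≤ c ≤ d ≤ a < b, which forces b < b — impossible.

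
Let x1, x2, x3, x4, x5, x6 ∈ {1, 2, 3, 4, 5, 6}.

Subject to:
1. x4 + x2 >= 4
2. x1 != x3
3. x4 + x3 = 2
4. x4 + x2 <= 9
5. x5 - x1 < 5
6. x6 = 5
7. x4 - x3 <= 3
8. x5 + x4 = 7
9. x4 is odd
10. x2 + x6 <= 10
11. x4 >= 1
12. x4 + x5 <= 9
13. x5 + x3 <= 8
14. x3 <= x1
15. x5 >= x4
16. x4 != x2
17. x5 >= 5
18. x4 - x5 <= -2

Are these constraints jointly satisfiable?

Try x1 = 3, x2 = 5, x3 = 1, x4 = 1, x5 = 6, x6 = 5.
Check constraint 1: x4 + x2 = 6; constraint 3: x4 + x3 = 2; constraint 4: x4 + x2 = 6. The remaining constraints are straightforward to verify.

Satisfiable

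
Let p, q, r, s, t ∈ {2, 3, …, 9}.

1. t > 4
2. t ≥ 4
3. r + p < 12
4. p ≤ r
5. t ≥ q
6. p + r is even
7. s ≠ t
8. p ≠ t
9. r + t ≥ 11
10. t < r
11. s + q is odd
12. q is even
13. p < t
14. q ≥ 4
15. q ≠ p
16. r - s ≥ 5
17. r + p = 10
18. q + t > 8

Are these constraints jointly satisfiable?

Take p = 2, q = 4, r = 8, s = 3, t = 6. Then constraint 3: r + p = 10; constraint 9: r + t = 14; constraint 16: r - s = 5, and every other listed constraint is also met.

Satisfiable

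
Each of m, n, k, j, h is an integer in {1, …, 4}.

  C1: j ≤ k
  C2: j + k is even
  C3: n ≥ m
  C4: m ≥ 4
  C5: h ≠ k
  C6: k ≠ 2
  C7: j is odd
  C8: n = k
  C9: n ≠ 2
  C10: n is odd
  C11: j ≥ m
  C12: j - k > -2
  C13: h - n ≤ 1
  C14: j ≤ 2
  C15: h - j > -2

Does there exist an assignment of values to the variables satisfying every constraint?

From constraints 4 and 11: j ≥ m and m ≥ 4, so j ≥ 4. From constraint 14: j ≤ 2. But 2 < 4, so no value of j works.

Unsatisfiable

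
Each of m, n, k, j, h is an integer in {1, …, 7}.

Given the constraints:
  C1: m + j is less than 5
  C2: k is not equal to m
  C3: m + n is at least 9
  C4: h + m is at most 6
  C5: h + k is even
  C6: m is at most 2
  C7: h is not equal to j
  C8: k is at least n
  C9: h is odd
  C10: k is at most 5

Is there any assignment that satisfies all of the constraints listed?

Unsatisfiable

From constraint 6: m ≤ 2. From constraints 8 and 10: n ≤ k ≤ 5. Hence m + n ≤ 7. But constraint 3 requires m + n ≥ 9, and 9 > 7. Contradiction.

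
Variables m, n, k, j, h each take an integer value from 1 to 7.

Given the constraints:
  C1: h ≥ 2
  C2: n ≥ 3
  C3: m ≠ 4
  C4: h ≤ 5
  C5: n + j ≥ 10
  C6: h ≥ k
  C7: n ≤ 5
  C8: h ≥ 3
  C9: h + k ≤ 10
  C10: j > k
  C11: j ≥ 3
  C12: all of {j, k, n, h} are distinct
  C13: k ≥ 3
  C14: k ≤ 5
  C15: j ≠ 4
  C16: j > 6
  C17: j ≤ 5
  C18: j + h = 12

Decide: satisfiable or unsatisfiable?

Unsatisfiable

Constraints 2, 4, 7, 8, 11, 13, 14, and 17 confine each of j, k, n, h to the 3 values {3, …, 5}.
Constraint 12 requires all 4 of them to be distinct, but only 3 values are available — impossible by the pigeonhole principle.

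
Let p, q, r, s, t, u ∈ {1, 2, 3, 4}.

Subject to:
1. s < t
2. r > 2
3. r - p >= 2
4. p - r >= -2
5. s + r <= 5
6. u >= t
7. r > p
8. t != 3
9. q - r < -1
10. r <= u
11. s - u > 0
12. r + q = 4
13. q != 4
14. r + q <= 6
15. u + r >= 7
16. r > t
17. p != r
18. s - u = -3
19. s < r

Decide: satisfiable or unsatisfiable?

Constraints 1, 10, 11, and 16 give u < s, s < t, t < r, r ≤ u. Chaining: u < s < t < r ≤ u, which forces u < u — impossible.

Unsatisfiable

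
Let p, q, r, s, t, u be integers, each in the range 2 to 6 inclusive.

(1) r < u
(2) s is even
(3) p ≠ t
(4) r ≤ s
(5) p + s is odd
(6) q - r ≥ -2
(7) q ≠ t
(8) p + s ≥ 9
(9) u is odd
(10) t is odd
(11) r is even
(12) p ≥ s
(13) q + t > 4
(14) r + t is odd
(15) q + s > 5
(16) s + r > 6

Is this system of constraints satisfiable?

Try p = 5, q = 4, r = 4, s = 4, t = 3, u = 5.
Check constraint 6: q - r = 0; constraint 8: p + s = 9; constraint 13: q + t = 7. The remaining constraints are straightforward to verify.

Satisfiable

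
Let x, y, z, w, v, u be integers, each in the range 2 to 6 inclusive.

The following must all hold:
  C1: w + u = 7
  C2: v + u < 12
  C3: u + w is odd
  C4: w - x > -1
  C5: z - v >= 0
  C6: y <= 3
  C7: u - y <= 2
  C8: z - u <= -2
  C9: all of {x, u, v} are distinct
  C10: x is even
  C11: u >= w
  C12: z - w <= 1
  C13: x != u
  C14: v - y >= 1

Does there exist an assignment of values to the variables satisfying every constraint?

Unsatisfiable

Constraints 5, 7, 8, and 14 give y − u ≥ -2, u − z ≥ 2, z − v ≥ 0, v − y ≥ 1.
Adding all 4 inequalities: the left sides telescope to 0, and the right sides sum to (-2) + 2 + 0 + 1 = 1. So 0 ≥ 1, which is false.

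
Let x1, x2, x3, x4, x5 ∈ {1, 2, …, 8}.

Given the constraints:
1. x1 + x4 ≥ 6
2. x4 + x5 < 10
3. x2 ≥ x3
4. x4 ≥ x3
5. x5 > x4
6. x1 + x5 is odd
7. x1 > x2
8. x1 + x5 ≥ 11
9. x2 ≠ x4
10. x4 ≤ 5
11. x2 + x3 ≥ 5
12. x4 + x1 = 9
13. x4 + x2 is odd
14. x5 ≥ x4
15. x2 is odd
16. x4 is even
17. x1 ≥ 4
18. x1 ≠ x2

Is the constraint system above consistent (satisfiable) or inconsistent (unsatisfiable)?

The assignment x1 = 7, x2 = 3, x3 = 2, x4 = 2, x5 = 6 works:
  constraint 1 holds since x1 + x4 = 9.
  constraint 2 holds since x4 + x5 = 8.
The rest check out directly.

Satisfiable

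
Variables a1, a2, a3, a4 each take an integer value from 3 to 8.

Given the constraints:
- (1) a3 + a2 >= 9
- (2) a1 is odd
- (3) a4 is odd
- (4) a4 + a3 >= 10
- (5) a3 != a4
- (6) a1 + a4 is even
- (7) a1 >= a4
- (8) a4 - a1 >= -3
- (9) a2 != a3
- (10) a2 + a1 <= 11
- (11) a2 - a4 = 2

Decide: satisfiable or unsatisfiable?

Take a1 = 3, a2 = 5, a3 = 7, a4 = 3. Then constraint 1: a3 + a2 = 12; constraint 4: a4 + a3 = 10; constraint 8: a4 - a1 = 0, and every other listed constraint is also met.

Satisfiable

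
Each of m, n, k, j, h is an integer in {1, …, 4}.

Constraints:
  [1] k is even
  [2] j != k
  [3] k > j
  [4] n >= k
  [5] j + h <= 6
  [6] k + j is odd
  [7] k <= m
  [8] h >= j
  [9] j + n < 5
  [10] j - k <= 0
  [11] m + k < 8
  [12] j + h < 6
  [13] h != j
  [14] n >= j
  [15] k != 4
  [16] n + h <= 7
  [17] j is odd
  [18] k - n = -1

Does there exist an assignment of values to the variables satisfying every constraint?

Setting (m, n, k, j, h) = (4, 3, 2, 1, 4) satisfies everything: constraint 5: j + h = 5; constraint 9: j + n = 4; constraint 10: j - k = -1, and the others follow.

Satisfiable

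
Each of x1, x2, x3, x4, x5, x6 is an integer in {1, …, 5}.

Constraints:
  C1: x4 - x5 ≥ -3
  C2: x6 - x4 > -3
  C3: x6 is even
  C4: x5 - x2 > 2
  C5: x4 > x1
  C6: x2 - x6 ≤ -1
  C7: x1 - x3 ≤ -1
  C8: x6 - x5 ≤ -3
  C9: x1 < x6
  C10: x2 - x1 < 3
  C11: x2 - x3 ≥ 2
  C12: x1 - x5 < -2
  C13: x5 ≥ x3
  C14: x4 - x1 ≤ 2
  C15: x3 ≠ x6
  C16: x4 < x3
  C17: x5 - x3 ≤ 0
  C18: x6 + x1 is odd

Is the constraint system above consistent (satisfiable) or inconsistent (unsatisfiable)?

Constraints 1, 6, 7, 8, 11, and 14 give x3 − x1 ≥ 1, x1 − x4 ≥ -2, x4 − x5 ≥ -3, x5 − x6 ≥ 3, x6 − x2 ≥ 1, x2 − x3 ≥ 2.
Adding all 6 inequalities: the left sides telescope to 0, and the right sides sum to 1 + (-2) + (-3) + 3 + 1 + 2 = 2. So 0 ≥ 2, which is false.

Unsatisfiable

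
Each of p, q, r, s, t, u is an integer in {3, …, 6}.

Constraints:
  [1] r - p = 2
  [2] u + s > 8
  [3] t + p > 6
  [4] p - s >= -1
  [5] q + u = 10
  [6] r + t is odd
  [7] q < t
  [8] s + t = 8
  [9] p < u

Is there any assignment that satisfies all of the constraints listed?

The assignment p = 4, q = 4, r = 6, s = 3, t = 5, u = 6 works:
  constraint 1 holds since r - p = 2.
  constraint 2 holds since u + s = 9.
The rest check out directly.

Satisfiable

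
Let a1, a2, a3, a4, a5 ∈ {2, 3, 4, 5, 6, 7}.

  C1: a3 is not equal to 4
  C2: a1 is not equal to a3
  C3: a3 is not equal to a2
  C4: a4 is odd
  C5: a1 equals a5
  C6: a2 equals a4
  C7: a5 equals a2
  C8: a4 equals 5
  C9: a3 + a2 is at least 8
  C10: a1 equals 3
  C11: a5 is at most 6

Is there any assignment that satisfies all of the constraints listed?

Constraint 10 fixes a1 = 3 and constraint 8 fixes a4 = 5. Constraints 5, 6, and 7 give a1 = a5 = a2 = a4, so a1 = a4. But 3 ≠ 5 — contradiction.

Unsatisfiable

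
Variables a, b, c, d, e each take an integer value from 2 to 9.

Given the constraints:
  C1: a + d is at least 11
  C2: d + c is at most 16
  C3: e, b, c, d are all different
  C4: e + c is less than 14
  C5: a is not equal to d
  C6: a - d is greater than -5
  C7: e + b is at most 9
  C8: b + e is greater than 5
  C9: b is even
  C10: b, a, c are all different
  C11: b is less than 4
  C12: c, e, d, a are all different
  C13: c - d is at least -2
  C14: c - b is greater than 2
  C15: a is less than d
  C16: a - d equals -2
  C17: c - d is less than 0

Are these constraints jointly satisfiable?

One satisfying assignment is a = 6, b = 2, c = 7, d = 8, e = 5.
For the less obvious constraints — constraint 1: a + d = 14; constraint 2: d + c = 15; constraint 4: e + c = 12 — and the others hold by inspection.

Satisfiable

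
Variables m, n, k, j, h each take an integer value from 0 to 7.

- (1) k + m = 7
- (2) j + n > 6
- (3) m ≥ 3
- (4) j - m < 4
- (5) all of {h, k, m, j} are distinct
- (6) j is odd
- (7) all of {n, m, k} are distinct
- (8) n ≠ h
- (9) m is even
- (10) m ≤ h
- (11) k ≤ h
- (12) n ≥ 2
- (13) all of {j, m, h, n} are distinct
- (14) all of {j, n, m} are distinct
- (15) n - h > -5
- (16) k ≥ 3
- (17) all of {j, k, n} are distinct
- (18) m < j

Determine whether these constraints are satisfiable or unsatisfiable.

Satisfiable

The assignment m = 4, n = 2, k = 3, j = 7, h = 6 works:
  constraint 1 holds since k + m = 7.
  constraint 2 holds since j + n = 9.
  constraint 4 holds since j - m = 3.
The rest check out directly.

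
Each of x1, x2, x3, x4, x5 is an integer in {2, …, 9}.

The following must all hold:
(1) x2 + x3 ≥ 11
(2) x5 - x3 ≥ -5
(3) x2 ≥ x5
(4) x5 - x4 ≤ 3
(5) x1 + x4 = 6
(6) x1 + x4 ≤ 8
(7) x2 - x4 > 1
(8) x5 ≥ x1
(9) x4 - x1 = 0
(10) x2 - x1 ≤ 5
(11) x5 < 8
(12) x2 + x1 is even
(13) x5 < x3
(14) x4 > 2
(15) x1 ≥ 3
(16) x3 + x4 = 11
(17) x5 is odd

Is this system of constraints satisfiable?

Setting (x1, x2, x3, x4, x5) = (3, 5, 8, 3, 5) satisfies everything: constraint 1: x2 + x3 = 13; constraint 2: x5 - x3 = -3, and the others follow.

Satisfiable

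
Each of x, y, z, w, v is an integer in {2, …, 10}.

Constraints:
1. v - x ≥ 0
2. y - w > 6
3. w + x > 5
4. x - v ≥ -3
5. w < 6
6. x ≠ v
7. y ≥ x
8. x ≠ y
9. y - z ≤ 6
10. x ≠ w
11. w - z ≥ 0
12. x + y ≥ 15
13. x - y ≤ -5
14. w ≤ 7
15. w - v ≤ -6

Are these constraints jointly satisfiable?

Unsatisfiable

Constraints 4, 9, 11, 13, and 15 give y − x ≥ 5, x − v ≥ -3, v − w ≥ 6, w − z ≥ 0, z − y ≥ -6.
Adding all 5 inequalities: the left sides telescope to 0, and the right sides sum to 5 + (-3) + 6 + 0 + (-6) = 2. So 0 ≥ 2, which is false.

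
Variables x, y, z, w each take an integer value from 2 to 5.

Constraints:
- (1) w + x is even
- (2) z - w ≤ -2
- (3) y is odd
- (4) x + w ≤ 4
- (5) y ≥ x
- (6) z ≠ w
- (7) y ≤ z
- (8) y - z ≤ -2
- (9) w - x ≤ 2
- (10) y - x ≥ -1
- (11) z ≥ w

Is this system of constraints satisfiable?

Unsatisfiable

Constraints 2, 8, 9, and 10 give y − x ≥ -1, x − w ≥ -2, w − z ≥ 2, z − y ≥ 2.
Adding all 4 inequalities: the left sides telescope to 0, and the right sides sum to (-1) + (-2) + 2 + 2 = 1. So 0 ≥ 1, which is false.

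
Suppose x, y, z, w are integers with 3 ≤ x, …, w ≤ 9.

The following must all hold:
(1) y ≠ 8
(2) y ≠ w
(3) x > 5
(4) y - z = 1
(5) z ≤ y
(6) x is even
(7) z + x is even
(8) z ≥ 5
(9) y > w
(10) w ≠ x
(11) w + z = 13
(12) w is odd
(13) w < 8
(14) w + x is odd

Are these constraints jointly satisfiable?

Try x = 6, y = 9, z = 8, w = 5.
Check constraint 4: y - z = 1; constraint 6: x = 6 is even; constraint 11: w + z = 13. The remaining constraints are straightforward to verify.

Satisfiable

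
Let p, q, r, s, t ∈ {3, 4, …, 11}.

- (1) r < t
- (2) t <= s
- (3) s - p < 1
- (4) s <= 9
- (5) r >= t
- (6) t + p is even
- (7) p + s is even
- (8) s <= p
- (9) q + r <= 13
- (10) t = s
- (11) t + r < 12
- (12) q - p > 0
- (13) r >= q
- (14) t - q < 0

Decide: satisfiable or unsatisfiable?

Constraints 1, 2, 8, 12, and 13 give t ≤ s, s ≤ p, p < q, q ≤ r, r < t. Chaining: t ≤ s ≤ p < q ≤ r < t, which forces t < t — impossible.

Unsatisfiable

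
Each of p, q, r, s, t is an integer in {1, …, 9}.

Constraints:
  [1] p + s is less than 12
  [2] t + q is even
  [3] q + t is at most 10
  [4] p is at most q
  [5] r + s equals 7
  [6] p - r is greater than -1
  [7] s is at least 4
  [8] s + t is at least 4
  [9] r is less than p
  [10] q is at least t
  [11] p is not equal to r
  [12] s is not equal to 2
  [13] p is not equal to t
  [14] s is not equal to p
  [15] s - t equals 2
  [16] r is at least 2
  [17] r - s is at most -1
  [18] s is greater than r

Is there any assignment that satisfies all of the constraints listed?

Try p = 5, q = 6, r = 3, s = 4, t = 2.
Check constraint 1: p + s = 9; constraint 3: q + t = 8; constraint 5: r + s = 7. The remaining constraints are straightforward to verify.

Satisfiable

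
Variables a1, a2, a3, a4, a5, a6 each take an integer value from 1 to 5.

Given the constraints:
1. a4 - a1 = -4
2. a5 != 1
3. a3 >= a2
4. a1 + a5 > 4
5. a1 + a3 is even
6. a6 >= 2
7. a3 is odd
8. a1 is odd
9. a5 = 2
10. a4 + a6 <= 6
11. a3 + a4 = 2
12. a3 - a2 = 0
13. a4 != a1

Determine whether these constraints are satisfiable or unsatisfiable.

Satisfiable

One satisfying assignment is a1 = 5, a2 = 1, a3 = 1, a4 = 1, a5 = 2, a6 = 5.
For the less obvious constraints — constraint 1: a4 - a1 = -4; constraint 4: a1 + a5 = 7; constraint 10: a4 + a6 = 6 — and the others hold by inspection.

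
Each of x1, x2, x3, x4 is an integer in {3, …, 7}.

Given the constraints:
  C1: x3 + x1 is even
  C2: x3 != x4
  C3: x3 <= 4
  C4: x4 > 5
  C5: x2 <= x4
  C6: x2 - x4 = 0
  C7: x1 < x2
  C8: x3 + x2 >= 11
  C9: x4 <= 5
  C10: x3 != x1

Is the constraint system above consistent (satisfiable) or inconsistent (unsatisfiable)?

Unsatisfiable

From constraint 3: x3 ≤ 4. From constraints 5 and 9: x2 ≤ x4 ≤ 5. Hence x3 + x2 ≤ 9. But constraint 8 requires x3 + x2 ≥ 11, and 11 > 9. Contradiction.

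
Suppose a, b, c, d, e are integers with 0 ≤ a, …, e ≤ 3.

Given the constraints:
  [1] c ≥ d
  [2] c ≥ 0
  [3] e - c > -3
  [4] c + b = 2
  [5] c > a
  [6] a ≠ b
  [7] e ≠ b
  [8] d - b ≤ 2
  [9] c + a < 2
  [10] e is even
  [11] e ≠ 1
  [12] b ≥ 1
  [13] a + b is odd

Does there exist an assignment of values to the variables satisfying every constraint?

Satisfiable

The assignment a = 0, b = 1, c = 1, d = 0, e = 0 works:
  constraint 3 holds since e - c = -1.
  constraint 4 holds since c + b = 2.
  constraint 8 holds since d - b = -1.
The rest check out directly.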